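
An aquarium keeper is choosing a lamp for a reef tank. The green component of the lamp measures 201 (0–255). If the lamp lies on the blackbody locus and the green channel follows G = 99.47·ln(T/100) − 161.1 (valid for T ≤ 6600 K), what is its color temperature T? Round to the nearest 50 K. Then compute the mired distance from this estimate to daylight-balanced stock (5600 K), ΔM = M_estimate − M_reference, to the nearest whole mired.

ln t = (201 + 161.1) / 99.47 = 3.6403.
t = e^3.6403 = 38.103.
T = 100·t = 3810 K → 3800 K to the nearest 50 K.
M_estimate = 10⁶/3800 = 263.16; M_reference = 10⁶/5600 = 178.57.
ΔM = 263.16 − 178.57 = 84.59 → +85 mireds.

+85 mireds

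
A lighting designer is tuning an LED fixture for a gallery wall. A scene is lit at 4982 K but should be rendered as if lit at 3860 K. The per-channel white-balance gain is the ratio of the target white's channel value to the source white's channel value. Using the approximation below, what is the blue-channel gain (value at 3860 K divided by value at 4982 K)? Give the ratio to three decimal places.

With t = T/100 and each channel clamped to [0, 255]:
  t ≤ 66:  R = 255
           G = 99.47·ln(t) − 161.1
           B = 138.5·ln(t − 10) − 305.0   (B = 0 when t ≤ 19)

At 4982 K (t = 49.82):
  B = 138.5·ln(49.82 − 10) − 305.0 = 138.5·ln 39.82 − 305.0 = 138.5·3.6844 − 305.0 = 205.285.
At 3860 K (t = 38.6):
  B = 138.5·ln(38.6 − 10) − 305.0 = 138.5·ln 28.6 − 305.0 = 138.5·3.3534 − 305.0 = 159.447.
Gain = 159.447 / 205.285 = 0.7767 → 0.777.

0.777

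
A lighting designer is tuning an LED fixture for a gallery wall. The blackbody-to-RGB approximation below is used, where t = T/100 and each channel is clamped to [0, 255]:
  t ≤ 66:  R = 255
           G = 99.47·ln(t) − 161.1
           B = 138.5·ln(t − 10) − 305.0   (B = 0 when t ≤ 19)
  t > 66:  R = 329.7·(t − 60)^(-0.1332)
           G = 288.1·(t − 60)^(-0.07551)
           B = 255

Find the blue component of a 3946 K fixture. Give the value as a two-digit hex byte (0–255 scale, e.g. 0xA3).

t = 3946/100 = 39.46; the t ≤ 66 branch applies.
B = 138.5·ln(39.46 − 10) − 305.0 = 138.5·ln 29.46 − 305.0 = 138.5·3.3830 − 305.0 = 163.550.
Rounded: 164; in hex, 0xA4.

0xA4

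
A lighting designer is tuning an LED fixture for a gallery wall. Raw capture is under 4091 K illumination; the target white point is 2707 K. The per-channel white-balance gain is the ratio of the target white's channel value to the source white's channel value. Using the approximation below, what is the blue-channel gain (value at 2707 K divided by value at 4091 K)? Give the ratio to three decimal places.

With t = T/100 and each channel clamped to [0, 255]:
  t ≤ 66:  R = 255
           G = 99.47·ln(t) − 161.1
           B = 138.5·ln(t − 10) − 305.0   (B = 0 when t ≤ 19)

0.517

At 4091 K (t = 40.91):
  B = 138.5·ln(40.91 − 10) − 305.0 = 138.5·ln 30.91 − 305.0 = 138.5·3.4311 − 305.0 = 170.205.
At 2707 K (t = 27.07):
  B = 138.5·ln(27.07 − 10) − 305.0 = 138.5·ln 17.07 − 305.0 = 138.5·2.8373 − 305.0 = 87.969.
Gain = 87.969 / 170.205 = 0.5168 → 0.517.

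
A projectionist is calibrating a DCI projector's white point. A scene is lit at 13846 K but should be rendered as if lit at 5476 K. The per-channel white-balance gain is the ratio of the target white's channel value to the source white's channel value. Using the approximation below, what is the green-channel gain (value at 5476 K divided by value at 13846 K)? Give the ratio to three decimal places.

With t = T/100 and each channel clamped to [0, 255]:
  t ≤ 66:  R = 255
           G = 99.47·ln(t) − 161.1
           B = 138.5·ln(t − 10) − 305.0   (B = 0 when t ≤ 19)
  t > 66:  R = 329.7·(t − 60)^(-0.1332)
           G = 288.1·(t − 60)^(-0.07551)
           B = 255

1.144

At 13846 K (t = 138.46):
  G = 288.1·(138.46 − 60)^(-0.07551) = 288.1·78.46^(-0.07551) = 288.1·0.71934 = 207.242.
At 5476 K (t = 54.76):
  G = 99.47·ln 54.76 − 161.1 = 99.47·4.0030 − 161.1 = 237.074.
Gain = 237.074 / 207.242 = 1.1439 → 1.144.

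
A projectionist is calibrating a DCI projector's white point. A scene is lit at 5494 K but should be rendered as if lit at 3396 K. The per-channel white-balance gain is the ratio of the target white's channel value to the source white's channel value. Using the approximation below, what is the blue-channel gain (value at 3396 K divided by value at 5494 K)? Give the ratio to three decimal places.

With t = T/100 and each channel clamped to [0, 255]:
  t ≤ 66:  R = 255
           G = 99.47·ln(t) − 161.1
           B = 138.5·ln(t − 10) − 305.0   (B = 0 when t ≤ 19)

At 5494 K (t = 54.94):
  B = 138.5·ln(54.94 − 10) − 305.0 = 138.5·ln 44.94 − 305.0 = 138.5·3.8053 − 305.0 = 222.038.
At 3396 K (t = 33.96):
  B = 138.5·ln(33.96 − 10) − 305.0 = 138.5·ln 23.96 − 305.0 = 138.5·3.1764 − 305.0 = 134.929.
Gain = 134.929 / 222.038 = 0.6077 → 0.608.

0.608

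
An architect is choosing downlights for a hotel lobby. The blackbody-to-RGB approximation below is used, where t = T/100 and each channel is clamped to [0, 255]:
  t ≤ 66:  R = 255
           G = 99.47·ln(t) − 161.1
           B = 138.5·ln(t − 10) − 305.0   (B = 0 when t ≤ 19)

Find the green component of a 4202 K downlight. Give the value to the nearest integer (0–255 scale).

211

t = 4202/100 = 42.02; the t ≤ 66 branch applies.
G = 99.47·ln 42.02 − 161.1 = 99.47·3.7381 − 161.1 = 210.733.
Rounded: 211.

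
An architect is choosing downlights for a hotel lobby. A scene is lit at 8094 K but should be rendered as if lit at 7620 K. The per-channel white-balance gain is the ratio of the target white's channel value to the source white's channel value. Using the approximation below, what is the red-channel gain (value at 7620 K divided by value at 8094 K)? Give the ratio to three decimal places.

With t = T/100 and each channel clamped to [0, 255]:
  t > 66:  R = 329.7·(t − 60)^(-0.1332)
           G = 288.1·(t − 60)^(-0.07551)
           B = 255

1.035

At 8094 K (t = 80.94):
  R = 329.7·(80.94 − 60)^(-0.1332) = 329.7·20.94^(-0.1332) = 329.7·0.66688 = 219.869.
At 7620 K (t = 76.2):
  R = 329.7·(76.2 − 60)^(-0.1332) = 329.7·16.2^(-0.1332) = 329.7·0.69007 = 227.516.
Gain = 227.516 / 219.869 = 1.0348 → 1.035.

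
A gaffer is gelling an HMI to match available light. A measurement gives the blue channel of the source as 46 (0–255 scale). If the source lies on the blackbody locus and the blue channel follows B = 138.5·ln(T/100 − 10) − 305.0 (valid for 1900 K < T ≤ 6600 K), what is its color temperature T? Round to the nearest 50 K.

ln(t − 10) = (46 + 305.0) / 138.5 = 2.5343.
t − 10 = e^2.5343 = 12.608, so t = 22.608.
T = 100·t = 2261 K → 2250 K to the nearest 50 K.

2250 K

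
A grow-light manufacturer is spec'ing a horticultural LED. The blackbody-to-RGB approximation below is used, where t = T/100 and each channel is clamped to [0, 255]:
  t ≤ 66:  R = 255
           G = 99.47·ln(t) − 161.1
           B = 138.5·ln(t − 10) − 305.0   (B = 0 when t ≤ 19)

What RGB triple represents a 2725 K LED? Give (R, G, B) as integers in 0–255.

(255, 168, 89)

t = 2725/100 = 27.25; the t ≤ 66 branch applies.
R = 255 by definition for t ≤ 66.
G = 99.47·ln 27.25 − 161.1 = 99.47·3.3051 − 161.1 = 167.654.
B = 138.5·ln(27.25 − 10) − 305.0 = 138.5·ln 17.25 − 305.0 = 138.5·2.8478 − 305.0 = 89.422.
Rounded: (255, 168, 89).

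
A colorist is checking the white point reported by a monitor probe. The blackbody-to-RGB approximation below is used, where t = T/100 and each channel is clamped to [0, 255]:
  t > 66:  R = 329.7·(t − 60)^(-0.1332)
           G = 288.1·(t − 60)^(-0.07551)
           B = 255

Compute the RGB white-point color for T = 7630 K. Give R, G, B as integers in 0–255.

R=227, G=233, B=255

t = 7630/100 = 76.3; the t > 66 branch applies.
R = 329.7·(76.3 − 60)^(-0.1332) = 329.7·16.3^(-0.1332) = 329.7·0.68950 = 227.329.
G = 288.1·(76.3 − 60)^(-0.07551) = 288.1·16.3^(-0.07551) = 288.1·0.80997 = 233.352.
B = 255 by definition for t > 66.
Rounded: (227, 233, 255).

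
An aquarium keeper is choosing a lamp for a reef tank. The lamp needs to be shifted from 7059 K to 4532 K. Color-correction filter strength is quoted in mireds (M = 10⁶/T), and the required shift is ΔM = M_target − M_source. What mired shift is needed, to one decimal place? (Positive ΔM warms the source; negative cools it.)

M_source = 10⁶/7059 = 141.663; M_target = 10⁶/4532 = 220.653.
ΔM = 220.653 − 141.663 = 78.990 → +79.0 mireds, a warming shift.

+79.0 mireds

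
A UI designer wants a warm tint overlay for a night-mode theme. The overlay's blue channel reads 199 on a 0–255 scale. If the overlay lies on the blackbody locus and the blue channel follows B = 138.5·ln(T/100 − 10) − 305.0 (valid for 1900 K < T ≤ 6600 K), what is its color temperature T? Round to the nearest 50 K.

ln(t − 10) = (199 + 305.0) / 138.5 = 3.6390.
t − 10 = e^3.6390 = 38.053, so t = 48.053.
T = 100·t = 4805 K → 4800 K to the nearest 50 K.

4800 K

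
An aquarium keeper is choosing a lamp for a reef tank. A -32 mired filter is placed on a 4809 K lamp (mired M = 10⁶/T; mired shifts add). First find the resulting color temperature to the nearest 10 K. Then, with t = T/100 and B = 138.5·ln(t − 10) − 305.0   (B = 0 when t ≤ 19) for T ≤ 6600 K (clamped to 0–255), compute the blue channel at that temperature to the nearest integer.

M_in = 10⁶/4809 = 207.94; M_out = 207.94 + (-32) = 175.94.
T_out = 10⁶/175.94 = 5683.6 K → 5680 K; t = 56.8.
B = 138.5·ln(56.8 − 10) − 305.0 = 138.5·ln 46.8 − 305.0 = 138.5·3.8459 − 305.0 = 227.655.
Rounded: 228.

228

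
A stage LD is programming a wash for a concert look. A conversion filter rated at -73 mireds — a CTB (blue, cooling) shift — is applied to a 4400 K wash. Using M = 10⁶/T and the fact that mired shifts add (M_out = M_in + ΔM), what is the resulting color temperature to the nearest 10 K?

M_in = 10⁶/4400 = 227.27 mireds.
M_out = 227.27 + (-73) = 154.27 mireds.
T_out = 10⁶/154.27 = 6482.0 K → 6480 K.

6480 K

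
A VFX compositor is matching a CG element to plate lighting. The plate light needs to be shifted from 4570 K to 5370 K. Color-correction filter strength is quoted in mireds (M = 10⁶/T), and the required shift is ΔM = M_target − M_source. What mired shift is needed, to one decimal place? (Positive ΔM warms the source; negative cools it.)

-32.6 mireds

M_source = 10⁶/4570 = 218.818; M_target = 10⁶/5370 = 186.220.
ΔM = 186.220 − 218.818 = -32.599 → -32.6 mireds, a cooling shift.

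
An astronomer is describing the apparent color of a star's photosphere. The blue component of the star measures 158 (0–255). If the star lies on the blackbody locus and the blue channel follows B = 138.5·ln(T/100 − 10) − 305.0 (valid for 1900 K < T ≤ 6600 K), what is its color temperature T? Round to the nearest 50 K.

ln(t − 10) = (158 + 305.0) / 138.5 = 3.3430.
t − 10 = e^3.3430 = 28.303, so t = 38.303.
T = 100·t = 3830 K → 3850 K to the nearest 50 K.

3850 K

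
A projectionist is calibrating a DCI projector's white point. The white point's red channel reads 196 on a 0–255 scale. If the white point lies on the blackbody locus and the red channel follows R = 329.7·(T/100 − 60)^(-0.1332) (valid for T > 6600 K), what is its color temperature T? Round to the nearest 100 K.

(t − 60)^(-0.1332) = 196/329.7 = 0.59448.
t − 60 = 0.59448^(1/-0.1332) = 0.59448^(-7.508) = 49.621, so t = 109.621.
T = 100·t = 10962 K → 11000 K to the nearest 100 K.

11000 K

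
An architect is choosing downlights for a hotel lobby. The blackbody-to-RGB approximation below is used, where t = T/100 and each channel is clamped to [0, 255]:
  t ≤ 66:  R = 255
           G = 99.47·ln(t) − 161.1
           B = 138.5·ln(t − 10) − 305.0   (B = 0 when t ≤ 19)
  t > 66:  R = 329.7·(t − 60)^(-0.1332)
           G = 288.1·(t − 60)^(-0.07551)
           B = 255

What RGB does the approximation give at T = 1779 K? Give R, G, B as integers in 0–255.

R=255, G=125, B=0

t = 1779/100 = 17.79; the t ≤ 66 branch applies.
R = 255 by definition for t ≤ 66.
G = 99.47·ln 17.79 − 161.1 = 99.47·2.8786 − 161.1 = 125.238.
t = 17.79 ≤ 19, so B = 0.
Rounded: (255, 125, 0).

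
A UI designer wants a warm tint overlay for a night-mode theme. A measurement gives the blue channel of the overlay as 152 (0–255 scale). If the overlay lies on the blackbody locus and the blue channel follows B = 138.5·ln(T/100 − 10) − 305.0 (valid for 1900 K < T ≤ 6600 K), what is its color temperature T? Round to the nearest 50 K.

ln(t − 10) = (152 + 305.0) / 138.5 = 3.2996.
t − 10 = e^3.2996 = 27.103, so t = 37.103.
T = 100·t = 3710 K → 3700 K to the nearest 50 K.

3700 K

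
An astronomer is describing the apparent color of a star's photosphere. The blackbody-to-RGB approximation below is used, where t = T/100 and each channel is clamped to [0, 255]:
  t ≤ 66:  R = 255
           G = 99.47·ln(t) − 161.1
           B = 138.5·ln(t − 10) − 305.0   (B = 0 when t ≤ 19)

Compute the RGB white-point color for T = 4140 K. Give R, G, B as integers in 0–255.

t = 4140/100 = 41.4; the t ≤ 66 branch applies.
R = 255 by definition for t ≤ 66.
G = 99.47·ln 41.4 − 161.1 = 99.47·3.7233 − 161.1 = 209.255.
B = 138.5·ln(41.4 − 10) − 305.0 = 138.5·ln 31.4 − 305.0 = 138.5·3.4468 − 305.0 = 172.383.
Rounded: (255, 209, 172).

R=255, G=209, B=172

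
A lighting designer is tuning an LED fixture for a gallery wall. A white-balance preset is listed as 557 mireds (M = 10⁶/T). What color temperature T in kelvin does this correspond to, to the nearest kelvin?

T = 10⁶ / 557 = 1795.33 K → 1795 K.

1795 K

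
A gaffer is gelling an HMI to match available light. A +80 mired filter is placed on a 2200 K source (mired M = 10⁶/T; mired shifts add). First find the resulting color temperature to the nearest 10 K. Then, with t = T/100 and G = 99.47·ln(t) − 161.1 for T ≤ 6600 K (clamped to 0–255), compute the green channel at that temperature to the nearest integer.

130

M_in = 10⁶/2200 = 454.55; M_out = 454.55 + (+80) = 534.55.
T_out = 10⁶/534.55 = 1870.7 K → 1870 K; t = 18.7.
G = 99.47·ln 18.7 − 161.1 = 99.47·2.9285 − 161.1 = 130.200.
Rounded: 130.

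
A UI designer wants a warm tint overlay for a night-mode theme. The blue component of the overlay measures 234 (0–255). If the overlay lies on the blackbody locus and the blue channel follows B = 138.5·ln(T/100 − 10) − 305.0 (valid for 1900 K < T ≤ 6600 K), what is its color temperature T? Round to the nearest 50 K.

ln(t − 10) = (234 + 305.0) / 138.5 = 3.8917.
t − 10 = e^3.8917 = 48.994, so t = 58.994.
T = 100·t = 5899 K → 5900 K to the nearest 50 K.

5900 K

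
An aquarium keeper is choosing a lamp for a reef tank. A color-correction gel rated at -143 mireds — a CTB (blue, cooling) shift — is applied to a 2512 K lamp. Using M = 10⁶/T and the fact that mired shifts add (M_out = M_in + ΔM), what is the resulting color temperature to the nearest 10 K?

3920 K

M_in = 10⁶/2512 = 398.09 mireds.
M_out = 398.09 + (-143) = 255.09 mireds.
T_out = 10⁶/255.09 = 3920.2 K → 3920 K.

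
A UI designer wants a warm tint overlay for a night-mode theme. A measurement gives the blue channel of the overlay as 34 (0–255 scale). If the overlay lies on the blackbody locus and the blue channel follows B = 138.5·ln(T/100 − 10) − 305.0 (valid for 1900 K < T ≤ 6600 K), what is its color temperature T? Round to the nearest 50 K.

ln(t − 10) = (34 + 305.0) / 138.5 = 2.4477.
t − 10 = e^2.4477 = 11.561, so t = 21.561.
T = 100·t = 2156 K → 2150 K to the nearest 50 K.

2150 K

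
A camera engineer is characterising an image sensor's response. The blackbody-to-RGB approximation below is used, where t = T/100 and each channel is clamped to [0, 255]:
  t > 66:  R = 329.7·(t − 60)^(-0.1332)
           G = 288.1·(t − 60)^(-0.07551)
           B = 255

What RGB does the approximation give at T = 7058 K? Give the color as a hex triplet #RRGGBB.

t = 7058/100 = 70.58; the t > 66 branch applies.
R = 329.7·(70.58 − 60)^(-0.1332) = 329.7·10.58^(-0.1332) = 329.7·0.73036 = 240.801.
G = 288.1·(70.58 − 60)^(-0.07551) = 288.1·10.58^(-0.07551) = 288.1·0.83684 = 241.093.
B = 255 by definition for t > 66.
Rounded: (241, 241, 255).
In hex: #F1F1FF.

#F1F1FF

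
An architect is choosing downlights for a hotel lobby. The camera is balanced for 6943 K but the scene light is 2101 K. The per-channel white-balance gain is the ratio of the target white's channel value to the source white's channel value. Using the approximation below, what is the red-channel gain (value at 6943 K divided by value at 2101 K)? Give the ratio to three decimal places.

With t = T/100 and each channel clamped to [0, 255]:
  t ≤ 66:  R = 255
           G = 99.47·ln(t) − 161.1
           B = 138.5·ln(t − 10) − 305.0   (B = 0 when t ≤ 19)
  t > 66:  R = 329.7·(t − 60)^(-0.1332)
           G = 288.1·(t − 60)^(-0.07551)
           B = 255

At 2101 K (t = 21.01):
  R = 255 by definition for t ≤ 66.
At 6943 K (t = 69.43):
  R = 329.7·(69.43 − 60)^(-0.1332) = 329.7·9.43^(-0.1332) = 329.7·0.74164 = 244.520.
Gain = 244.520 / 255.000 = 0.9589 → 0.959.

0.959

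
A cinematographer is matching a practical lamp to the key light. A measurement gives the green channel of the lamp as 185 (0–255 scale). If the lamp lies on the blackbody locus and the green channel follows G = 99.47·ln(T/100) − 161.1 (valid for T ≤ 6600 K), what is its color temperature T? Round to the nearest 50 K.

ln t = (185 + 161.1) / 99.47 = 3.4794.
t = e^3.4794 = 32.442.
T = 100·t = 3244 K → 3250 K to the nearest 50 K.

3250 K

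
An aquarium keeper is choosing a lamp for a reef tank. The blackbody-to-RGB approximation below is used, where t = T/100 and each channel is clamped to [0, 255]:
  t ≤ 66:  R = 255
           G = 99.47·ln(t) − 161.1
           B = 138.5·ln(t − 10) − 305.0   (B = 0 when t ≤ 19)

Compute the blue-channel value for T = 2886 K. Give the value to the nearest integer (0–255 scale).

t = 2886/100 = 28.86; the t ≤ 66 branch applies.
B = 138.5·ln(28.86 − 10) − 305.0 = 138.5·ln 18.86 − 305.0 = 138.5·2.9370 − 305.0 = 101.780.
Rounded: 102.

102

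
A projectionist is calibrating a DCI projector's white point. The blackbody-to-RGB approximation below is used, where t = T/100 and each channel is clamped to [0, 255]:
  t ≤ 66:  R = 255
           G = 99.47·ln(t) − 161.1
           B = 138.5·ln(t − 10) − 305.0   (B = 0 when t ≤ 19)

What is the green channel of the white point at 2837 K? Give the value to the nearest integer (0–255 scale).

t = 2837/100 = 28.37; the t ≤ 66 branch applies.
G = 99.47·ln 28.37 − 161.1 = 99.47·3.3453 − 161.1 = 171.660.
Rounded: 172.

172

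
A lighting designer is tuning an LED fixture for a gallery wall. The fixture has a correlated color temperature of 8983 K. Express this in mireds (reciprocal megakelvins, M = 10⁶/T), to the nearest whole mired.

M = 10⁶ / 8983 = 111.321 → 111 mireds.

111 mireds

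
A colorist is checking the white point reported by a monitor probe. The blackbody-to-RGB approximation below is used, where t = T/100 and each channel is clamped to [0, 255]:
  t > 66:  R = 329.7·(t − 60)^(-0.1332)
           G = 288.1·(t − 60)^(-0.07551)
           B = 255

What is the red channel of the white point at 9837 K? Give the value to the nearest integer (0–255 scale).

t = 9837/100 = 98.37; the t > 66 branch applies.
R = 329.7·(98.37 − 60)^(-0.1332) = 329.7·38.37^(-0.1332) = 329.7·0.61519 = 202.830.
Rounded: 203.

203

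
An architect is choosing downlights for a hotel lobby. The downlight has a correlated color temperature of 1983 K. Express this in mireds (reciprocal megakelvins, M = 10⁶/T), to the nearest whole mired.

M = 10⁶ / 1983 = 504.286 → 504 mireds.

504 mireds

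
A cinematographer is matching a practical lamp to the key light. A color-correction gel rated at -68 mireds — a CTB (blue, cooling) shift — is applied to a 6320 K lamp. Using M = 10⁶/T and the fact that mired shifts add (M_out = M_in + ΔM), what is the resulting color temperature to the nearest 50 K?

M_in = 10⁶/6320 = 158.23 mireds.
M_out = 158.23 + (-68) = 90.23 mireds.
T_out = 10⁶/90.23 = 11083.1 K → 11100 K.

11100 K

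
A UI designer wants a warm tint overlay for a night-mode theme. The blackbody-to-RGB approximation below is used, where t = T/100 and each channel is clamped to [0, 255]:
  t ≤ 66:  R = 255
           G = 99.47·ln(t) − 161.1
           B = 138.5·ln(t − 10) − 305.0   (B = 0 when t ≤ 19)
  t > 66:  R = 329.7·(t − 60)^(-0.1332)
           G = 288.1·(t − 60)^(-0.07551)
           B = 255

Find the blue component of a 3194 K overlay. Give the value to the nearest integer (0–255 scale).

123

t = 3194/100 = 31.94; the t ≤ 66 branch applies.
B = 138.5·ln(31.94 − 10) − 305.0 = 138.5·ln 21.94 − 305.0 = 138.5·3.0883 − 305.0 = 122.731.
Rounded: 123.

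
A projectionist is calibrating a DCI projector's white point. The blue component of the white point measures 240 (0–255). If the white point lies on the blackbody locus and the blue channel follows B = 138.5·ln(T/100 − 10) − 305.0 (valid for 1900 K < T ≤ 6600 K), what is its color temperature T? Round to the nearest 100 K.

ln(t − 10) = (240 + 305.0) / 138.5 = 3.9350.
t − 10 = e^3.9350 = 51.163, so t = 61.163.
T = 100·t = 6116 K → 6100 K to the nearest 100 K.

6100 K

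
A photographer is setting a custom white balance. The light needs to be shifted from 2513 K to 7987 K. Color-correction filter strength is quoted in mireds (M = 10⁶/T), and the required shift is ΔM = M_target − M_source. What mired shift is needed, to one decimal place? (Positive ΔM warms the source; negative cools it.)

M_source = 10⁶/2513 = 397.931; M_target = 10⁶/7987 = 125.203.
ΔM = 125.203 − 397.931 = -272.727 → -272.7 mireds, a cooling shift.

-272.7 mireds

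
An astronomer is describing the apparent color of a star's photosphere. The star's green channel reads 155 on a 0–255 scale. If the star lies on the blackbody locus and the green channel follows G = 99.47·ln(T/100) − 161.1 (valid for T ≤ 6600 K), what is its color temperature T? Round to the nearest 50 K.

2400 K

ln t = (155 + 161.1) / 99.47 = 3.1778.
t = e^3.1778 = 23.995.
T = 100·t = 2399 K → 2400 K to the nearest 50 K.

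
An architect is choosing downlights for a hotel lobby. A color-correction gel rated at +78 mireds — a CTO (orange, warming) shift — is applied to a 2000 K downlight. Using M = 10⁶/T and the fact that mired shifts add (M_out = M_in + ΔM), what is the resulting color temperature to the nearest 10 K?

1730 K

M_in = 10⁶/2000 = 500.00 mireds.
M_out = 500.00 + (+78) = 578.00 mireds.
T_out = 10⁶/578.00 = 1730.1 K → 1730 K.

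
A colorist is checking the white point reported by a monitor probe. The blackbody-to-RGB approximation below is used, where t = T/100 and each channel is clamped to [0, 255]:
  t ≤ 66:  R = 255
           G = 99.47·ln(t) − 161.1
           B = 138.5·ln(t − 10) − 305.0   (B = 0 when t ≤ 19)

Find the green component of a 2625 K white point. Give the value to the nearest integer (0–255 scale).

164

t = 2625/100 = 26.25; the t ≤ 66 branch applies.
G = 99.47·ln 26.25 − 161.1 = 99.47·3.2677 − 161.1 = 163.935.
Rounded: 164.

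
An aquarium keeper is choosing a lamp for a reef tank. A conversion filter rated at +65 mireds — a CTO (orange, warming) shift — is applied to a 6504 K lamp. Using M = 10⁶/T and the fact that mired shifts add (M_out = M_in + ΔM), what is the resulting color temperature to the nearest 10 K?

4570 K

M_in = 10⁶/6504 = 153.75 mireds.
M_out = 153.75 + (+65) = 218.75 mireds.
T_out = 10⁶/218.75 = 4571.4 K → 4570 K.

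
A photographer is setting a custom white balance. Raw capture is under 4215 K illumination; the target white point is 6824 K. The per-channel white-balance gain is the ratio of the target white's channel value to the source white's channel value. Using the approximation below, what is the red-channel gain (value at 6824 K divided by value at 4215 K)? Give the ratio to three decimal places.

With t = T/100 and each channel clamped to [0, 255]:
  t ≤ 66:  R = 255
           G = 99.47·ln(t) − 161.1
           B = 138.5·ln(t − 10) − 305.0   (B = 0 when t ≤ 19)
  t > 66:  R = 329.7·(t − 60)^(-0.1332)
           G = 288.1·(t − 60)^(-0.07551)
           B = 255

At 4215 K (t = 42.15):
  R = 255 by definition for t ≤ 66.
At 6824 K (t = 68.24):
  R = 329.7·(68.24 − 60)^(-0.1332) = 329.7·8.24^(-0.1332) = 329.7·0.75509 = 248.953.
Gain = 248.953 / 255.000 = 0.9763 → 0.976.

0.976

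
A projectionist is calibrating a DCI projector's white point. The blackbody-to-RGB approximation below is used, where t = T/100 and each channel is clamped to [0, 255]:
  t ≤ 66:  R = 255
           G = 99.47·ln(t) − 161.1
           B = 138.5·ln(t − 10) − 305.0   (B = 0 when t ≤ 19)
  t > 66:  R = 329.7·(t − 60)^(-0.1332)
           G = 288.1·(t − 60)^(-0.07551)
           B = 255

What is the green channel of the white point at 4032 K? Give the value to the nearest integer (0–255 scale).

207

t = 4032/100 = 40.32; the t ≤ 66 branch applies.
G = 99.47·ln 40.32 − 161.1 = 99.47·3.6968 − 161.1 = 206.625.
Rounded: 207.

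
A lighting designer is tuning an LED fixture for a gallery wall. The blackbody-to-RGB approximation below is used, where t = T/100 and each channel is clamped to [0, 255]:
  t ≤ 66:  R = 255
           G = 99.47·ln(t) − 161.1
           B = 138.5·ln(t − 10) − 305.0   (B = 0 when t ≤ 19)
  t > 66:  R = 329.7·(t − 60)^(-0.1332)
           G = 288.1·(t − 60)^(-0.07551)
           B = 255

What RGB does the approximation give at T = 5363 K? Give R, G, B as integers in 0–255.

t = 5363/100 = 53.63; the t ≤ 66 branch applies.
R = 255 by definition for t ≤ 66.
G = 99.47·ln 53.63 − 161.1 = 99.47·3.9821 − 161.1 = 235.000.
B = 138.5·ln(53.63 − 10) − 305.0 = 138.5·ln 43.63 − 305.0 = 138.5·3.7757 − 305.0 = 217.941.
Rounded: (255, 235, 218).

R=255, G=235, B=218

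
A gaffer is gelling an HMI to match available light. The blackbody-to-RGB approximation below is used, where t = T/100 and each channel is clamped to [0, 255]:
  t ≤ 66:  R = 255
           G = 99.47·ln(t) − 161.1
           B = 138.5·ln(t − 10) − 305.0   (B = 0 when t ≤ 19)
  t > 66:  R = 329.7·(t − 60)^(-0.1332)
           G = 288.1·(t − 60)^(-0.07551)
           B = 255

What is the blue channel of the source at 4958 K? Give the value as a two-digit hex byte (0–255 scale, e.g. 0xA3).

t = 4958/100 = 49.58; the t ≤ 66 branch applies.
B = 138.5·ln(49.58 − 10) − 305.0 = 138.5·ln 39.58 − 305.0 = 138.5·3.6783 − 305.0 = 204.448.
Rounded: 204; in hex, 0xCC.

0xCC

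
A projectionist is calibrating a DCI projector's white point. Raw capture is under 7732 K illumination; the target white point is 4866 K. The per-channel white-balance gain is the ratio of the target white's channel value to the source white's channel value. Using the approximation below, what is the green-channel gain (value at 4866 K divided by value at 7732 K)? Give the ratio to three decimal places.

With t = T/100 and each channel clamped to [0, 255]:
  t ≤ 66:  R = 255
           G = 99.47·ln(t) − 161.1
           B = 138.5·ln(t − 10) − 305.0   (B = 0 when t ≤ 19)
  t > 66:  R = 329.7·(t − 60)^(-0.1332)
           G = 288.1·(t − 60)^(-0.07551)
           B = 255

0.970

At 7732 K (t = 77.32):
  G = 288.1·(77.32 − 60)^(-0.07551) = 288.1·17.32^(-0.07551) = 288.1·0.80626 = 232.285.
At 4866 K (t = 48.66):
  G = 99.47·ln 48.66 − 161.1 = 99.47·3.8849 − 161.1 = 225.327.
Gain = 225.327 / 232.285 = 0.9700 → 0.970.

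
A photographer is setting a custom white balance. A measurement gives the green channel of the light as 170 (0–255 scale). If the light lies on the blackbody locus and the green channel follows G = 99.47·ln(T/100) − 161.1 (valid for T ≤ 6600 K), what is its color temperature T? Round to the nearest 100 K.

ln t = (170 + 161.1) / 99.47 = 3.3286.
t = e^3.3286 = 27.900.
T = 100·t = 2790 K → 2800 K to the nearest 100 K.

2800 K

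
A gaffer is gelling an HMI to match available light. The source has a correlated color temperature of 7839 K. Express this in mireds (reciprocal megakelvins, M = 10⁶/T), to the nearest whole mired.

128 mireds

M = 10⁶ / 7839 = 127.567 → 128 mireds.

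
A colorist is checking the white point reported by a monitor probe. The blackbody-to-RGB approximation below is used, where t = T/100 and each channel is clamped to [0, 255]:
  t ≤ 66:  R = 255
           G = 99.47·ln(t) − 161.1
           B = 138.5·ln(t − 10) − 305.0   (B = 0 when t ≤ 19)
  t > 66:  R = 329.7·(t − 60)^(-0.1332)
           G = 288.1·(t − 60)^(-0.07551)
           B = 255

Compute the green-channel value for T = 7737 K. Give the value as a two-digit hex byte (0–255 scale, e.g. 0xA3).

t = 7737/100 = 77.37; the t > 66 branch applies.
G = 288.1·(77.37 − 60)^(-0.07551) = 288.1·17.37^(-0.07551) = 288.1·0.80609 = 232.234.
Rounded: 232; in hex, 0xE8.

0xE8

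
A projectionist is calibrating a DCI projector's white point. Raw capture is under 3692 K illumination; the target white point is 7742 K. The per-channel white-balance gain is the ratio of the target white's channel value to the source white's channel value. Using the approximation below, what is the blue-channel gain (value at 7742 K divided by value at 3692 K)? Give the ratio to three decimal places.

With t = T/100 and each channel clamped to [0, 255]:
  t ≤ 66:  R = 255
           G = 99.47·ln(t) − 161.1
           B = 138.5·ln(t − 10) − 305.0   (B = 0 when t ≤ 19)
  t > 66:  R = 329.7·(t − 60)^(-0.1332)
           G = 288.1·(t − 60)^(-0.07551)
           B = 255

At 3692 K (t = 36.92):
  B = 138.5·ln(36.92 − 10) − 305.0 = 138.5·ln 26.92 − 305.0 = 138.5·3.2929 − 305.0 = 151.062.
At 7742 K (t = 77.42):
  B = 255 by definition for t > 66.
Gain = 255.000 / 151.062 = 1.6880 → 1.688.

1.688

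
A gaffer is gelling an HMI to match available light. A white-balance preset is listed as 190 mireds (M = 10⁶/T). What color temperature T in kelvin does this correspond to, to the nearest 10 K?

5260 K

T = 10⁶ / 190 = 5263.16 K → 5260 K.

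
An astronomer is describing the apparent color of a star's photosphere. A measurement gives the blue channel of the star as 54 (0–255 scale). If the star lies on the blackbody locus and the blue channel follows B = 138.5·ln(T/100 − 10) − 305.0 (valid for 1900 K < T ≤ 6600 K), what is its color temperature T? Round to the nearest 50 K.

ln(t − 10) = (54 + 305.0) / 138.5 = 2.5921.
t − 10 = e^2.5921 = 13.357, so t = 23.357.
T = 100·t = 2336 K → 2350 K to the nearest 50 K.

2350 K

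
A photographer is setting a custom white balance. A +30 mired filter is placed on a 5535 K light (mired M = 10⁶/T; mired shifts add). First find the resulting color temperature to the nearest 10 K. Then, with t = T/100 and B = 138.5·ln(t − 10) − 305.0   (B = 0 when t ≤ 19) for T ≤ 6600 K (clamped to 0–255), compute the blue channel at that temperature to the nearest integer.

M_in = 10⁶/5535 = 180.67; M_out = 180.67 + (+30) = 210.67.
T_out = 10⁶/210.67 = 4746.8 K → 4750 K; t = 47.5.
B = 138.5·ln(47.5 − 10) − 305.0 = 138.5·ln 37.5 − 305.0 = 138.5·3.6243 − 305.0 = 196.971.
Rounded: 197.

197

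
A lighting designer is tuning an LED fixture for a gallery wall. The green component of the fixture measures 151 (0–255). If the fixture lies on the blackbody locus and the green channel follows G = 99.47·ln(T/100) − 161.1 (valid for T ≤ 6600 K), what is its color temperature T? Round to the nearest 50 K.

ln t = (151 + 161.1) / 99.47 = 3.1376.
t = e^3.1376 = 23.049.
T = 100·t = 2305 K → 2300 K to the nearest 50 K.

2300 K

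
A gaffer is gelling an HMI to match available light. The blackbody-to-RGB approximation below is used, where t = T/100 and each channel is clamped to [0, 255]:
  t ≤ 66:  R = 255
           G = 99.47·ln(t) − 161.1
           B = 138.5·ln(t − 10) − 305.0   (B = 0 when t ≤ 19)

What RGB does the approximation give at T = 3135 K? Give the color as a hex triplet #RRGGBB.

#FFB677

t = 3135/100 = 31.35; the t ≤ 66 branch applies.
R = 255 by definition for t ≤ 66.
G = 99.47·ln 31.35 − 161.1 = 99.47·3.4452 − 161.1 = 181.595.
B = 138.5·ln(31.35 − 10) − 305.0 = 138.5·ln 21.35 − 305.0 = 138.5·3.0611 − 305.0 = 118.956.
Rounded: (255, 182, 119).
In hex: #FFB677.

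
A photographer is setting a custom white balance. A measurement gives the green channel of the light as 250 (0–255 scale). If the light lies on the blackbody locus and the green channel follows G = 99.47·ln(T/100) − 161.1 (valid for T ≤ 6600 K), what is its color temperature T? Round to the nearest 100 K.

ln t = (250 + 161.1) / 99.47 = 4.1329.
t = e^4.1329 = 62.359.
T = 100·t = 6236 K → 6200 K to the nearest 100 K.

6200 K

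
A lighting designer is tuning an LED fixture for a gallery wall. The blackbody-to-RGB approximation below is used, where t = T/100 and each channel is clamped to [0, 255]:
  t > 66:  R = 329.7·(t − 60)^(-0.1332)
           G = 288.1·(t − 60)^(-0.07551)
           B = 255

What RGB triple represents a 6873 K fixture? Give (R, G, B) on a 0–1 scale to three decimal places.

t = 6873/100 = 68.73; the t > 66 branch applies.
R = 329.7·(68.73 − 60)^(-0.1332) = 329.7·8.73^(-0.1332) = 329.7·0.74930 = 247.045.
G = 288.1·(68.73 − 60)^(-0.07551) = 288.1·8.73^(-0.07551) = 288.1·0.84907 = 244.617.
B = 255 by definition for t > 66.
Dividing each by 255: (0.9688, 0.9593, 1.0000) → (0.969, 0.959, 1.000).

(0.969, 0.959, 1.000)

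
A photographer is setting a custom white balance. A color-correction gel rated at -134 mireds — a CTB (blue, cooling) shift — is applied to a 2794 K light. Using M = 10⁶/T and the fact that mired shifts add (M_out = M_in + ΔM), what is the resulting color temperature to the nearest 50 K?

M_in = 10⁶/2794 = 357.91 mireds.
M_out = 357.91 + (-134) = 223.91 mireds.
T_out = 10⁶/223.91 = 4466.1 K → 4450 K.

4450 K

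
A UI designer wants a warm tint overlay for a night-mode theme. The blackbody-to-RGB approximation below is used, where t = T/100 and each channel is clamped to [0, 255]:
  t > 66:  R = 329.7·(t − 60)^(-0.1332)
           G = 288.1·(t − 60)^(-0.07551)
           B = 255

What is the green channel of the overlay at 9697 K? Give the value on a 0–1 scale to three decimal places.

t = 9697/100 = 96.97; the t > 66 branch applies.
G = 288.1·(96.97 − 60)^(-0.07551) = 288.1·36.97^(-0.07551) = 288.1·0.76140 = 219.359.
On a 0–1 scale: 219.359/255 = 0.8602 → 0.860.

0.860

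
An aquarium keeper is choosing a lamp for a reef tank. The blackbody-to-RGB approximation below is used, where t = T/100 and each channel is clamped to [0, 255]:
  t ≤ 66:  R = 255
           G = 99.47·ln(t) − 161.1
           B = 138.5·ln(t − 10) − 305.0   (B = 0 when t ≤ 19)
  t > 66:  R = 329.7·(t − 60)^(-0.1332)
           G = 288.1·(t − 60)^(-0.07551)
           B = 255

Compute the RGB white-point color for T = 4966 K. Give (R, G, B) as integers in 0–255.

t = 4966/100 = 49.66; the t ≤ 66 branch applies.
R = 255 by definition for t ≤ 66.
G = 99.47·ln 49.66 − 161.1 = 99.47·3.9052 − 161.1 = 227.350.
B = 138.5·ln(49.66 − 10) − 305.0 = 138.5·ln 39.66 − 305.0 = 138.5·3.6803 − 305.0 = 204.728.
Rounded: (255, 227, 205).

(255, 227, 205)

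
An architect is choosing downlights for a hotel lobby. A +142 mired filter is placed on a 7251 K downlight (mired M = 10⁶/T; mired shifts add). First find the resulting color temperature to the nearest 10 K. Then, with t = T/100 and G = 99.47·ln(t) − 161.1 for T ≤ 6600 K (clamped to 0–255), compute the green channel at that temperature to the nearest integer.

M_in = 10⁶/7251 = 137.91; M_out = 137.91 + (+142) = 279.91.
T_out = 10⁶/279.91 = 3572.6 K → 3570 K; t = 35.7.
G = 99.47·ln 35.7 − 161.1 = 99.47·3.5752 − 161.1 = 194.520.
Rounded: 195.

195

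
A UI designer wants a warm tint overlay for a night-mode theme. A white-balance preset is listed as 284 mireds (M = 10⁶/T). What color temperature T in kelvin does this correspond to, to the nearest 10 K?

T = 10⁶ / 284 = 3521.13 K → 3520 K.

3520 K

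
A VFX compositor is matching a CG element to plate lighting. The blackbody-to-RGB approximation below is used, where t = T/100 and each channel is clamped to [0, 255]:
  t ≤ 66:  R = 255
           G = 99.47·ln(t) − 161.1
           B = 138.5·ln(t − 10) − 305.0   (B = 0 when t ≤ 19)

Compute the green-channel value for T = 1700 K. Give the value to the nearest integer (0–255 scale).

t = 1700/100 = 17; the t ≤ 66 branch applies.
G = 99.47·ln 17 − 161.1 = 99.47·2.8332 − 161.1 = 120.720.
Rounded: 121.

121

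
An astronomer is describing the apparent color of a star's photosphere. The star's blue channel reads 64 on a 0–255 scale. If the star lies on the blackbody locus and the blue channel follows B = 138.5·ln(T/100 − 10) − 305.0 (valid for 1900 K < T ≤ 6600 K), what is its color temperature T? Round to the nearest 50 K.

2450 K

ln(t − 10) = (64 + 305.0) / 138.5 = 2.6643.
t − 10 = e^2.6643 = 14.357, so t = 24.357.
T = 100·t = 2436 K → 2450 K to the nearest 50 K.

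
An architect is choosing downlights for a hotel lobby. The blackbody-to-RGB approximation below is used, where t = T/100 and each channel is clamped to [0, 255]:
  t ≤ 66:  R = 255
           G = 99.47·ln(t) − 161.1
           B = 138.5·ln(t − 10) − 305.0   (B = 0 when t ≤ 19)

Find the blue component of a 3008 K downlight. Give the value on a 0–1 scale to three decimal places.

0.433

t = 3008/100 = 30.08; the t ≤ 66 branch applies.
B = 138.5·ln(30.08 − 10) − 305.0 = 138.5·ln 20.08 − 305.0 = 138.5·2.9997 − 305.0 = 110.462.
On a 0–1 scale: 110.462/255 = 0.4332 → 0.433.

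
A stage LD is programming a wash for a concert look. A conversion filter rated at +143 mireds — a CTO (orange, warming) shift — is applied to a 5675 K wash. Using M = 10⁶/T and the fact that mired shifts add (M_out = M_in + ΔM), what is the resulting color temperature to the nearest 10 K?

M_in = 10⁶/5675 = 176.21 mireds.
M_out = 176.21 + (+143) = 319.21 mireds.
T_out = 10⁶/319.21 = 3132.7 K → 3130 K.

3130 K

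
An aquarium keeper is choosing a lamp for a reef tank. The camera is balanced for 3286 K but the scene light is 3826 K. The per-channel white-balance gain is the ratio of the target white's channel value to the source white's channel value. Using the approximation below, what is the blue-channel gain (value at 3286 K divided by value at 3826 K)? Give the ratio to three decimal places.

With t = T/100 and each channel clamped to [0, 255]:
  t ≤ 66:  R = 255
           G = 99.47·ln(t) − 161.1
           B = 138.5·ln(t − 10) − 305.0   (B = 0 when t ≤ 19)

At 3826 K (t = 38.26):
  B = 138.5·ln(38.26 − 10) − 305.0 = 138.5·ln 28.26 − 305.0 = 138.5·3.3414 − 305.0 = 157.790.
At 3286 K (t = 32.86):
  B = 138.5·ln(32.86 − 10) − 305.0 = 138.5·ln 22.86 − 305.0 = 138.5·3.1294 − 305.0 = 128.420.
Gain = 128.420 / 157.790 = 0.8139 → 0.814.

0.814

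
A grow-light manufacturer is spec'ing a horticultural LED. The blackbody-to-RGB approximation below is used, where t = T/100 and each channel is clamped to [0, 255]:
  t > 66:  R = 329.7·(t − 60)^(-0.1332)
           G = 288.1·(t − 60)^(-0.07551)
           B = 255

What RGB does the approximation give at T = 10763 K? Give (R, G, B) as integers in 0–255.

(197, 215, 255)

t = 10763/100 = 107.63; the t > 66 branch applies.
R = 329.7·(107.63 − 60)^(-0.1332) = 329.7·47.63^(-0.1332) = 329.7·0.59773 = 197.072.
G = 288.1·(107.63 − 60)^(-0.07551) = 288.1·47.63^(-0.07551) = 288.1·0.74697 = 215.202.
B = 255 by definition for t > 66.
Rounded: (197, 215, 255).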